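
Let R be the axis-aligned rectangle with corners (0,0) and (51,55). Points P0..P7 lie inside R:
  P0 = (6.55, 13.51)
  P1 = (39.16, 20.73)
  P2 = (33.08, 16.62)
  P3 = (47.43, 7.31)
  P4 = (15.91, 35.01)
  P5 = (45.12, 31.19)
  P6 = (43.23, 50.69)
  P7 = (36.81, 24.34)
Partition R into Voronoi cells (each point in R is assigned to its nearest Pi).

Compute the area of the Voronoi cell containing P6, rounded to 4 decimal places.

Area of P6's cell: 348.7422

1. box [0,51]×[0,55]: [(0, 0) (51, 0) (51, 55) (0, 55)]
2. ⊥bis P6·P0 via (24.89,32.1): [(51, 6.3411) (51, 55) (1.6778, 55)]  |A|=1199.9803
3. ⊥bis P6·P1 via (41.195,35.71): [(18.0427, 38.8552) (51, 34.378) (51, 55) (1.6778, 55)]  |A|=737.9708
4. ⊥bis P6·P2 via (38.155,33.655): [(16.8932, 39.9892) (22.927, 38.1917) (51, 34.378) (51, 55) (1.6778, 55)]  |A|=735.5827
5. ⊥bis P6·P3 via (45.33,29): [(16.8932, 39.9892) (22.927, 38.1917) (51, 34.378) (51, 55) (1.6778, 55)]  |A|=735.5827
6. ⊥bis P6·P4 via (29.57,42.85): [(33.0314, 36.819) (51, 34.378) (51, 55) (22.5966, 55)]  |A|=443.4745
7. ⊥bis P6·P5 via (44.175,40.94): [(31.3781, 39.6997) (51, 41.6015) (51, 55) (22.5966, 55)]  |A|=348.7422
8. ⊥bis P6·P7 via (40.02,37.515): [(31.3781, 39.6997) (51, 41.6015) (51, 55) (22.5966, 55)]  |A|=348.7422
9. canonical 4-gon: [(31.3781, 39.6997) (51, 41.6015) (51, 55) (22.5966, 55)]
10. shoelace: 348.7422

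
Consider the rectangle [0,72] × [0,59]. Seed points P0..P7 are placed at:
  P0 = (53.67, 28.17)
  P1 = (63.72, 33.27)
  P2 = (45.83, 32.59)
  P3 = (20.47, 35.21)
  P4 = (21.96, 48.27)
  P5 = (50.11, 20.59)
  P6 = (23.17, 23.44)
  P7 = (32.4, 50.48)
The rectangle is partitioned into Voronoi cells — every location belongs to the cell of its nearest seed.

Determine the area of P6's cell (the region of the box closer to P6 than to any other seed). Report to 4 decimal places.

Area of P6's cell: 1000.9216

1. box [0,72]×[0,59]: [(0, 0) (72, 0) (72, 59) (0, 59)]
2. ⊥bis P6·P0 via (38.42,25.805): [(0, 0) (42.4219, 0) (33.2721, 59) (0, 59)]  |A|=2232.9714
3. ⊥bis P6·P1 via (43.445,28.355): [(0, 0) (42.4219, 0) (33.2721, 59) (0, 59)]  |A|=2232.9714
4. ⊥bis P6·P2 via (34.5,28.015): [(0, 0) (42.4219, 0) (40.3078, 13.6319) (21.9884, 59) (0, 59)]  |A|=1977.0125
5. ⊥bis P6·P3 via (21.82,29.325): [(0, 24.3196) (0, 0) (42.4219, 0) (40.3078, 13.6319) (32.9409, 31.8761)]  |A|=1107.6043
6. ⊥bis P6·P4 via (22.565,35.855): [(0, 24.3196) (0, 0) (42.4219, 0) (40.3078, 13.6319) (32.9409, 31.8761)]  |A|=1107.6043
7. ⊥bis P6·P5 via (36.64,22.015): [(0, 24.3196) (0, 0) (34.311, 0) (36.6987, 22.5699) (32.9409, 31.8761)]  |A|=1000.9216
8. ⊥bis P6·P7 via (27.785,36.96): [(0, 24.3196) (0, 0) (34.311, 0) (36.6987, 22.5699) (32.9409, 31.8761)]  |A|=1000.9216
9. canonical 5-gon: [(0, 24.3196) (0, 0) (34.311, 0) (36.6987, 22.5699) (32.9409, 31.8761)]
10. shoelace: 1000.9216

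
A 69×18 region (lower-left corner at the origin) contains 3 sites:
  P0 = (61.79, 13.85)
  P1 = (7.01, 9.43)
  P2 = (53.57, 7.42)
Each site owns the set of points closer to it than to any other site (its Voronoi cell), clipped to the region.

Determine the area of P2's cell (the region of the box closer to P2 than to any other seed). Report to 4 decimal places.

Area of P2's cell: 515.5945

1. box [0,69]×[0,18]: [(0, 0) (69, 0) (69, 18) (0, 18)]
2. ⊥bis P2·P0 via (57.68,10.635): [(0, 0) (65.9991, 0) (51.9188, 18) (0, 18)]  |A|=1061.2613
3. ⊥bis P2·P1 via (30.29,8.425): [(29.9263, 0) (65.9991, 0) (51.9188, 18) (30.7034, 18)]  |A|=515.5945
4. canonical 4-gon: [(29.9263, 0) (65.9991, 0) (51.9188, 18) (30.7034, 18)]
5. shoelace: 515.5945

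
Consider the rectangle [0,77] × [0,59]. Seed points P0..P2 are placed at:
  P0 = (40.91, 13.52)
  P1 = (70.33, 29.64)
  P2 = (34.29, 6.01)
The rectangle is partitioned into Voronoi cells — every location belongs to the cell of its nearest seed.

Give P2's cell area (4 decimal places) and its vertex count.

Area of P2's cell: 1044.3600 (3 vertices)

1. box [0,77]×[0,59]: [(0, 0) (77, 0) (77, 59) (0, 59)]
2. ⊥bis P2·P0 via (37.6,9.765): [(0, 42.9091) (0, 0) (48.6778, 0)]  |A|=1044.36
3. ⊥bis P2·P1 via (52.31,17.825): [(0, 42.9091) (0, 0) (48.6778, 0)]  |A|=1044.36
4. canonical 3-gon: [(0, 42.9091) (0, 0) (48.6778, 0)]
5. shoelace: 1044.36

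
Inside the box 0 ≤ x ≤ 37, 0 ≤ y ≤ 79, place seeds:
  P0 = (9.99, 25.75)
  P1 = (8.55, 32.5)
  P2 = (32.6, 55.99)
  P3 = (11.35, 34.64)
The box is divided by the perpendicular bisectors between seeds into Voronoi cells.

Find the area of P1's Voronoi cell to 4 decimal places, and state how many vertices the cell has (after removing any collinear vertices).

1. box [0,37]×[0,79]: [(0, 0) (37, 0) (37, 79) (0, 79)]
2. ⊥bis P1·P0 via (9.27,29.125): [(0, 27.1474) (37, 35.0407) (37, 79) (0, 79)]  |A|=1772.5195
3. ⊥bis P1·P2 via (20.575,44.245): [(0, 65.3105) (0, 27.1474) (30.847, 33.7281)]  |A|=588.609
4. ⊥bis P1·P3 via (9.95,33.57): [(0, 46.5887) (0, 27.1474) (12.7757, 29.8729)]  |A|=124.1877
5. canonical 3-gon: [(0, 46.5887) (0, 27.1474) (12.7757, 29.8729)]
6. shoelace: 124.1877

Area of P1's cell: 124.1877 (3 vertices)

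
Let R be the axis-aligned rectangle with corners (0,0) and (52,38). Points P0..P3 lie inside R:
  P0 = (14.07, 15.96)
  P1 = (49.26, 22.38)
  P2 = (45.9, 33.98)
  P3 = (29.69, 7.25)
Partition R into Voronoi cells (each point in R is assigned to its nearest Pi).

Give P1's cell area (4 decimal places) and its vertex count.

Area of P1's cell: 299.7625 (4 vertices)

1. box [0,52]×[0,38]: [(0, 0) (52, 0) (52, 38) (0, 38)]
2. ⊥bis P1·P0 via (31.665,19.17): [(35.1623, 0) (52, 0) (52, 38) (28.2297, 38)]  |A|=771.5514
3. ⊥bis P1·P2 via (47.58,28.18): [(30.9025, 23.3493) (35.1623, 0) (52, 0) (52, 29.4603)]  |A|=507.3422
4. ⊥bis P1·P3 via (39.475,14.815): [(32.5157, 23.8165) (50.9288, 0) (52, 0) (52, 29.4603)]  |A|=299.7625
5. canonical 4-gon: [(32.5157, 23.8165) (50.9288, 0) (52, 0) (52, 29.4603)]
6. shoelace: 299.7625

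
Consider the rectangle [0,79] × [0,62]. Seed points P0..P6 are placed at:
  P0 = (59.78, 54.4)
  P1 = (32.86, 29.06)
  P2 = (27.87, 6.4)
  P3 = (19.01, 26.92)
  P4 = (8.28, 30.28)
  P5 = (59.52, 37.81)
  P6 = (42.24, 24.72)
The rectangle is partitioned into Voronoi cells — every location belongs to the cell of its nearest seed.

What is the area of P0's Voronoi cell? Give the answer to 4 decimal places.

1. box [0,79]×[0,62]: [(0, 0) (79, 0) (79, 62) (0, 62)]
2. ⊥bis P0·P1 via (46.32,41.73): [(79, 7.0123) (79, 62) (27.2397, 62)]  |A|=1423.0891
3. ⊥bis P0·P2 via (43.825,30.4): [(78.9909, 7.022) (79, 7.016) (79, 62) (27.2397, 62)]  |A|=1423.0891
4. ⊥bis P0·P3 via (39.395,40.66): [(78.9909, 7.022) (79, 7.016) (79, 62) (27.2397, 62)]  |A|=1423.0891
5. ⊥bis P0·P4 via (34.03,42.34): [(78.9909, 7.022) (79, 7.016) (79, 62) (27.2397, 62)]  |A|=1423.0891
6. ⊥bis P0·P5 via (59.65,46.105): [(41.9405, 46.3825) (79, 45.8017) (79, 62) (27.2397, 62)]  |A|=704.3315
7. ⊥bis P0·P6 via (51.01,39.56): [(41.9405, 46.3825) (79, 45.8017) (79, 62) (27.2397, 62)]  |A|=704.3315
8. canonical 4-gon: [(41.9405, 46.3825) (79, 45.8017) (79, 62) (27.2397, 62)]
9. shoelace: 704.3315

Area of P0's cell: 704.3315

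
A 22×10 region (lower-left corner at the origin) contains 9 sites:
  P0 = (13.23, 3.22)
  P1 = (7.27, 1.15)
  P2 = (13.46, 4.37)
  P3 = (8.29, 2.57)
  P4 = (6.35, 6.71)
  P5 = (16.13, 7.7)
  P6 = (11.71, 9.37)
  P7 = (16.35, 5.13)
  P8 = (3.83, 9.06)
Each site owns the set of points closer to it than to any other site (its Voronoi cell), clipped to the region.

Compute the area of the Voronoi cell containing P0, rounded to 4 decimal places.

1. box [0,22]×[0,10]: [(0, 0) (22, 0) (22, 10) (0, 10)]
2. ⊥bis P0·P1 via (10.25,2.185): [(11.0089, 0) (22, 0) (22, 10) (7.5357, 10)]  |A|=127.2769
3. ⊥bis P0·P2 via (13.345,3.795): [(9.418, 4.5804) (11.0089, 0) (22, 0) (22, 2.064)]  |A|=38.1564
4. ⊥bis P0·P3 via (10.76,2.895): [(10.5685, 4.3503) (11.1409, 0) (22, 0) (22, 2.064)]  |A|=35.4174
5. ⊥bis P0·P4 via (9.79,4.965): [(10.5685, 4.3503) (11.1409, 0) (22, 0) (22, 2.064)]  |A|=35.4174
6. ⊥bis P0·P5 via (14.68,5.46): [(18.999, 2.6642) (10.5685, 4.3503) (11.1409, 0) (22, 0) (22, 0.7216)]  |A|=33.4032
7. ⊥bis P0·P6 via (12.47,6.295): [(18.999, 2.6642) (10.5685, 4.3503) (11.1409, 0) (22, 0) (22, 0.7216)]  |A|=33.4032
8. ⊥bis P0·P7 via (14.79,4.175): [(15.2567, 3.4127) (10.5685, 4.3503) (11.1409, 0) (17.3458, 0)]  |A|=20.5168
9. ⊥bis P0·P8 via (8.53,6.14): [(15.2567, 3.4127) (10.5685, 4.3503) (11.1409, 0) (17.3458, 0)]  |A|=20.5168
10. canonical 4-gon: [(15.2567, 3.4127) (10.5685, 4.3503) (11.1409, 0) (17.3458, 0)]
11. shoelace: 20.5168

Area of P0's cell: 20.5168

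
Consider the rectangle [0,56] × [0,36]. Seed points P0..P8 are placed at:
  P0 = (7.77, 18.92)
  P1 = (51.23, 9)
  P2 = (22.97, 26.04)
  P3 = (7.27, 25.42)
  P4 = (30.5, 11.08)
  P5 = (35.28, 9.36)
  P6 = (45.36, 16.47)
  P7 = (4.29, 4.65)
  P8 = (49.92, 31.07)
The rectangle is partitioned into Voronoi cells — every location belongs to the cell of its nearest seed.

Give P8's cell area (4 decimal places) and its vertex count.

Area of P8's cell: 235.5082 (4 vertices)

1. box [0,56]×[0,36]: [(0, 0) (56, 0) (56, 36) (0, 36)]
2. ⊥bis P8·P0 via (28.845,24.995): [(36.05, 0) (56, 0) (56, 36) (25.6727, 36)]  |A|=904.9913
3. ⊥bis P8·P1 via (50.575,20.035): [(30.6162, 18.8503) (56, 20.357) (56, 36) (25.6727, 36)]  |A|=458.5904
4. ⊥bis P8·P2 via (36.445,28.555): [(38.1726, 19.2988) (56, 20.357) (56, 36) (35.0555, 36)]  |A|=314.3362
5. ⊥bis P8·P3 via (28.595,28.245): [(38.1726, 19.2988) (56, 20.357) (56, 36) (35.0555, 36)]  |A|=314.3362
6. ⊥bis P8·P4 via (40.21,21.075): [(37.3164, 23.8861) (41.8157, 19.5151) (56, 20.357) (56, 36) (35.0555, 36)]  |A|=305.8877
7. ⊥bis P8·P5 via (42.6,20.215): [(37.3164, 23.8861) (37.6803, 23.5326) (43.4905, 19.6145) (56, 20.357) (56, 36) (35.0555, 36)]  |A|=302.3179
8. ⊥bis P8·P6 via (47.64,23.77): [(36.7004, 27.1868) (56, 21.1589) (56, 36) (35.0555, 36)]  |A|=235.5082
9. ⊥bis P8·P7 via (27.105,17.86): [(36.7004, 27.1868) (56, 21.1589) (56, 36) (35.0555, 36)]  |A|=235.5082
10. canonical 4-gon: [(36.7004, 27.1868) (56, 21.1589) (56, 36) (35.0555, 36)]
11. shoelace: 235.5082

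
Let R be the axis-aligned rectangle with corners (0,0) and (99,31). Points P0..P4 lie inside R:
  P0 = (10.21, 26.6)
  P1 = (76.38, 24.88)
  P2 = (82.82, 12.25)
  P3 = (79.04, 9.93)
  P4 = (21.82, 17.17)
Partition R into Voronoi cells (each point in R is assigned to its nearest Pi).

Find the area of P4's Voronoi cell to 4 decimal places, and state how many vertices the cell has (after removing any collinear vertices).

1. box [0,99]×[0,31]: [(0, 0) (99, 0) (99, 31) (0, 31)]
2. ⊥bis P4·P0 via (16.015,21.885): [(0, 2.1677) (0, 0) (99, 0) (99, 31) (23.4185, 31)]  |A|=2731.3956
3. ⊥bis P4·P1 via (49.1,21.025): [(0, 2.1677) (0, 0) (52.0711, 0) (47.6904, 31) (23.4185, 31)]  |A|=1208.6989
4. ⊥bis P4·P2 via (52.32,14.71): [(0, 2.1677) (0, 0) (51.1336, 0) (51.4742, 4.2237) (47.6904, 31) (23.4185, 31)]  |A|=1206.7189
5. ⊥bis P4·P3 via (50.43,13.55): [(0, 2.1677) (0, 0) (48.7155, 0) (50.3007, 12.5282) (47.6904, 31) (23.4185, 31)]  |A|=1187.6794
6. canonical 6-gon: [(0, 2.1677) (0, 0) (48.7155, 0) (50.3007, 12.5282) (47.6904, 31) (23.4185, 31)]
7. shoelace: 1187.6794

Area of P4's cell: 1187.6794 (6 vertices)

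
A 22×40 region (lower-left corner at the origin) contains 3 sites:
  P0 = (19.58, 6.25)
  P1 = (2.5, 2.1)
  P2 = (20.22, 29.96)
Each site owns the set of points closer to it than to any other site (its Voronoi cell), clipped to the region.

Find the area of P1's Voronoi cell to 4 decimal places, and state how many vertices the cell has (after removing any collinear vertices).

1. box [0,22]×[0,40]: [(0, 0) (22, 0) (22, 40) (0, 40)]
2. ⊥bis P1·P0 via (11.04,4.175): [(0, 0) (12.0544, 0) (2.3354, 40) (0, 40)]  |A|=287.7973
3. ⊥bis P1·P2 via (11.36,16.03): [(0, 23.2554) (0, 0) (12.0544, 0) (7.5745, 18.4377)]  |A|=199.2022
4. canonical 4-gon: [(0, 23.2554) (0, 0) (12.0544, 0) (7.5745, 18.4377)]
5. shoelace: 199.2022

Area of P1's cell: 199.2022 (4 vertices)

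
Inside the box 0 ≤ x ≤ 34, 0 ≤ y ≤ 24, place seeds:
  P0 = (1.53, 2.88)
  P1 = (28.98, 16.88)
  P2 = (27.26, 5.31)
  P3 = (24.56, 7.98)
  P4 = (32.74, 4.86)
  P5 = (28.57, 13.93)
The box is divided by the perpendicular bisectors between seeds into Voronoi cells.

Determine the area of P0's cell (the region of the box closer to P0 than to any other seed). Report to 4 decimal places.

1. box [0,34]×[0,24]: [(0, 0) (34, 0) (34, 24) (0, 24)]
2. ⊥bis P0·P1 via (15.255,9.88): [(0, 0) (20.294, 0) (8.0535, 24) (0, 24)]  |A|=340.1703
3. ⊥bis P0·P2 via (14.395,4.095): [(0, 0) (14.7817, 0) (13.529, 13.2641) (8.0535, 24) (0, 24)]  |A|=303.6128
4. ⊥bis P0·P3 via (13.045,5.43): [(0, 0) (14.2475, 0) (9.6073, 20.9535) (8.0535, 24) (0, 24)]  |A|=276.8226
5. ⊥bis P0·P4 via (17.135,3.87): [(0, 0) (14.2475, 0) (9.6073, 20.9535) (8.0535, 24) (0, 24)]  |A|=276.8226
6. ⊥bis P0·P5 via (15.05,8.405): [(0, 0) (14.2475, 0) (9.6073, 20.9535) (8.0535, 24) (0, 24)]  |A|=276.8226
7. canonical 5-gon: [(0, 0) (14.2475, 0) (9.6073, 20.9535) (8.0535, 24) (0, 24)]
8. shoelace: 276.8226

Area of P0's cell: 276.8226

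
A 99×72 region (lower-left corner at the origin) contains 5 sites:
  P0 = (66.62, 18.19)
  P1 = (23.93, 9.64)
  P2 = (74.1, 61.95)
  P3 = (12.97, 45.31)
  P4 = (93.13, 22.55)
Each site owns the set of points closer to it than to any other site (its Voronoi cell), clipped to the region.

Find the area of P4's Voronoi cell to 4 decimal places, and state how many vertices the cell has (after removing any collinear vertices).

Area of P4's cell: 858.3910 (4 vertices)

1. box [0,99]×[0,72]: [(0, 0) (99, 0) (99, 72) (0, 72)]
2. ⊥bis P4·P0 via (79.875,20.37): [(83.2252, 0) (99, 0) (99, 72) (71.3836, 72)]  |A|=1562.0837
3. ⊥bis P4·P1 via (58.53,16.095): [(83.2252, 0) (99, 0) (99, 72) (71.3836, 72)]  |A|=1562.0837
4. ⊥bis P4·P2 via (83.615,42.25): [(76.8165, 38.9664) (83.2252, 0) (99, 0) (99, 49.6809)]  |A|=858.391
5. ⊥bis P4·P3 via (53.05,33.93): [(76.8165, 38.9664) (83.2252, 0) (99, 0) (99, 49.6809)]  |A|=858.391
6. canonical 4-gon: [(76.8165, 38.9664) (83.2252, 0) (99, 0) (99, 49.6809)]
7. shoelace: 858.391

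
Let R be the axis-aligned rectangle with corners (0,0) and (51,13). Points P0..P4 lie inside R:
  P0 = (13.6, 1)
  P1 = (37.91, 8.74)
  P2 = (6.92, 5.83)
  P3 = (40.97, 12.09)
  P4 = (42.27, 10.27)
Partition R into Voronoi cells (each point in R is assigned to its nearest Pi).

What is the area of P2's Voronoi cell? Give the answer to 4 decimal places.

Area of P2's cell: 162.3781

1. box [0,51]×[0,13]: [(0, 0) (51, 0) (51, 13) (0, 13)]
2. ⊥bis P2·P0 via (10.26,3.415): [(0, 0) (7.7908, 0) (17.1905, 13) (0, 13)]  |A|=162.3781
3. ⊥bis P2·P1 via (22.415,7.285): [(0, 0) (7.7908, 0) (17.1905, 13) (0, 13)]  |A|=162.3781
4. ⊥bis P2·P3 via (23.945,8.96): [(0, 0) (7.7908, 0) (17.1905, 13) (0, 13)]  |A|=162.3781
5. ⊥bis P2·P4 via (24.595,8.05): [(0, 0) (7.7908, 0) (17.1905, 13) (0, 13)]  |A|=162.3781
6. canonical 4-gon: [(0, 0) (7.7908, 0) (17.1905, 13) (0, 13)]
7. shoelace: 162.3781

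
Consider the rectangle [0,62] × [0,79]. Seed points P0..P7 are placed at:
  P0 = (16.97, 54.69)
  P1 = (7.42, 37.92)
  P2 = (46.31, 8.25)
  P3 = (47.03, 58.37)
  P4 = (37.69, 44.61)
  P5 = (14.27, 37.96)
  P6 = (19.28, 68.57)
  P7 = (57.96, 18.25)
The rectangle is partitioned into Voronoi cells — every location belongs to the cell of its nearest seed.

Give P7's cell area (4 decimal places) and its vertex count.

1. box [0,62]×[0,79]: [(0, 0) (62, 0) (62, 79) (0, 79)]
2. ⊥bis P7·P0 via (37.465,36.47): [(5.0433, 0) (62, 0) (62, 64.0685)]  |A|=1824.5664
3. ⊥bis P7·P1 via (32.69,28.085): [(34.7763, 33.4456) (21.7594, 0) (62, 0) (62, 64.0685)]  |A|=1545.0255
4. ⊥bis P7·P2 via (52.135,13.25): [(34.7882, 33.459) (62, 1.7573) (62, 64.0685)]  |A|=847.7997
5. ⊥bis P7·P3 via (52.495,38.31): [(34.82, 33.4948) (34.7882, 33.459) (62, 1.7573) (62, 40.8995)]  |A|=532.9327
6. ⊥bis P7·P4 via (47.825,31.43): [(59.1187, 40.1145) (41.0209, 26.1979) (62, 1.7573) (62, 40.8995)]  |A|=423.5292
7. ⊥bis P7·P5 via (36.115,28.105): [(59.1187, 40.1145) (41.0209, 26.1979) (62, 1.7573) (62, 40.8995)]  |A|=423.5292
8. ⊥bis P7·P6 via (38.62,43.41): [(59.1187, 40.1145) (41.0209, 26.1979) (62, 1.7573) (62, 40.8995)]  |A|=423.5292
9. canonical 4-gon: [(59.1187, 40.1145) (41.0209, 26.1979) (62, 1.7573) (62, 40.8995)]
10. shoelace: 423.5292

Area of P7's cell: 423.5292 (4 vertices)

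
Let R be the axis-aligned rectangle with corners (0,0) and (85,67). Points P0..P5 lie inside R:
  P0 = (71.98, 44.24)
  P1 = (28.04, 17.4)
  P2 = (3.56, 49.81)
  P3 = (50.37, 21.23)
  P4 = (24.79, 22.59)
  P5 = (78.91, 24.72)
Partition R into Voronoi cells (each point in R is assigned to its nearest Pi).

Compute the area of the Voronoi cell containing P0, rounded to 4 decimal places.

1. box [0,85]×[0,67]: [(0, 0) (85, 0) (85, 67) (0, 67)]
2. ⊥bis P0·P1 via (50.01,30.82): [(68.8359, 0) (85, 0) (85, 67) (27.9101, 67)]  |A|=2454.0112
3. ⊥bis P0·P2 via (37.77,47.025): [(38.0454, 50.4074) (68.8359, 0) (85, 0) (85, 67) (39.3961, 67)]  |A|=2358.7193
4. ⊥bis P0·P3 via (61.175,32.735): [(38.3516, 54.1697) (85, 10.3596) (85, 67) (39.3961, 67)]  |A|=1613.6464
5. ⊥bis P0·P4 via (48.385,33.415): [(38.4287, 55.1165) (39.2503, 53.3258) (85, 10.3596) (85, 67) (39.3961, 67)]  |A|=1613.1885
6. ⊥bis P0·P5 via (75.445,34.48): [(38.4287, 55.1165) (39.2503, 53.3258) (63.7412, 30.3249) (85, 37.8722) (85, 67) (39.3961, 67)]  |A|=1320.7459
7. canonical 6-gon: [(38.4287, 55.1165) (39.2503, 53.3258) (63.7412, 30.3249) (85, 37.8722) (85, 67) (39.3961, 67)]
8. shoelace: 1320.7459

Area of P0's cell: 1320.7459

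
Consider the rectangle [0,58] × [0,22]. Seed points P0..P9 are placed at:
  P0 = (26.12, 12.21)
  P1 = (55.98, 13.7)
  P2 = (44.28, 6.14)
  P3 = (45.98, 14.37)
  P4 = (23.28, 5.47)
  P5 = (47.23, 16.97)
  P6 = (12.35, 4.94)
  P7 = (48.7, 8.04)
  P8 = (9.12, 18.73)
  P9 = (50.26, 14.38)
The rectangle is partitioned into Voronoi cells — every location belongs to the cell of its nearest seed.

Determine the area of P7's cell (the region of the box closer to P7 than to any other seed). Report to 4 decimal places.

Area of P7's cell: 97.3719

1. box [0,58]×[0,22]: [(0, 0) (58, 0) (58, 22) (0, 22)]
2. ⊥bis P7·P0 via (37.41,10.125): [(35.5401, 0) (58, 0) (58, 22) (39.603, 22)]  |A|=449.425
3. ⊥bis P7·P1 via (52.34,10.87): [(35.5401, 0) (58, 0) (58, 3.59) (43.6867, 22) (39.603, 22)]  |A|=317.6713
4. ⊥bis P7·P2 via (46.49,7.09): [(49.5377, 0) (58, 0) (58, 3.59) (43.6867, 22) (40.0807, 22)]  |A|=158.4433
5. ⊥bis P7·P3 via (47.34,11.205): [(45.1294, 10.2551) (49.5377, 0) (58, 0) (58, 3.59) (50.8927, 12.7316)]  |A|=101.6365
6. ⊥bis P7·P4 via (35.99,6.755): [(45.1294, 10.2551) (49.5377, 0) (58, 0) (58, 3.59) (50.8927, 12.7316)]  |A|=101.6365
7. ⊥bis P7·P5 via (47.965,12.505): [(45.1294, 10.2551) (49.5377, 0) (58, 0) (58, 3.59) (50.8927, 12.7316)]  |A|=101.6365
8. ⊥bis P7·P6 via (30.525,6.49): [(45.1294, 10.2551) (49.5377, 0) (58, 0) (58, 3.59) (50.8927, 12.7316)]  |A|=101.6365
9. ⊥bis P7·P8 via (28.91,13.385): [(45.1294, 10.2551) (49.5377, 0) (58, 0) (58, 3.59) (50.8927, 12.7316)]  |A|=101.6365
10. ⊥bis P7·P9 via (49.48,11.21): [(48.1266, 11.543) (45.1294, 10.2551) (49.5377, 0) (58, 0) (58, 3.59) (52.6897, 10.4202)]  |A|=97.3719
11. canonical 6-gon: [(48.1266, 11.543) (45.1294, 10.2551) (49.5377, 0) (58, 0) (58, 3.59) (52.6897, 10.4202)]
12. shoelace: 97.3719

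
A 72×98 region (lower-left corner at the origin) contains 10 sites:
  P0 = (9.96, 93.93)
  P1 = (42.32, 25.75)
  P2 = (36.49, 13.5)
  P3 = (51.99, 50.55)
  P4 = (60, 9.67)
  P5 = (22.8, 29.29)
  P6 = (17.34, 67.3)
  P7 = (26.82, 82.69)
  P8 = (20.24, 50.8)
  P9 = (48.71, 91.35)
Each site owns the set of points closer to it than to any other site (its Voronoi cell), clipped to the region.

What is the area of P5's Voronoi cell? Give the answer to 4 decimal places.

1. box [0,72]×[0,98]: [(0, 0) (72, 0) (72, 98) (0, 98)]
2. ⊥bis P5·P0 via (16.38,61.61): [(0, 58.3563) (0, 0) (72, 0) (72, 72.6583)]  |A|=4716.5249
3. ⊥bis P5·P1 via (32.56,27.52): [(39.578, 66.218) (0, 58.3563) (0, 0) (27.5692, 0)]  |A|=2067.6004
4. ⊥bis P5·P2 via (29.645,21.395): [(31.7858, 23.2511) (39.578, 66.218) (0, 58.3563) (0, 0) (4.9681, 0)]  |A|=1804.8501
5. ⊥bis P5·P3 via (37.395,39.92): [(31.7858, 23.2511) (35.3244, 42.763) (20.9381, 62.5154) (0, 58.3563) (0, 0) (4.9681, 0)]  |A|=1594.125
6. ⊥bis P5·P4 via (41.4,19.48): [(31.7858, 23.2511) (35.3244, 42.763) (20.9381, 62.5154) (0, 58.3563) (0, 0) (4.9681, 0)]  |A|=1594.125
7. ⊥bis P5·P6 via (20.07,48.295): [(31.7858, 23.2511) (35.3244, 42.763) (30.232, 49.7547) (0, 45.412) (0, 0) (4.9681, 0)]  |A|=1245.5398
8. ⊥bis P5·P7 via (24.81,55.99): [(31.7858, 23.2511) (35.3244, 42.763) (30.232, 49.7547) (0, 45.412) (0, 0) (4.9681, 0)]  |A|=1245.5398
9. ⊥bis P5·P8 via (21.52,40.045): [(31.7858, 23.2511) (35.1251, 41.6642) (0, 37.4838) (0, 0) (4.9681, 0)]  |A|=969.8847
10. ⊥bis P5·P9 via (35.755,60.32): [(31.7858, 23.2511) (35.1251, 41.6642) (0, 37.4838) (0, 0) (4.9681, 0)]  |A|=969.8847
11. canonical 5-gon: [(31.7858, 23.2511) (35.1251, 41.6642) (0, 37.4838) (0, 0) (4.9681, 0)]
12. shoelace: 969.8847

Area of P5's cell: 969.8847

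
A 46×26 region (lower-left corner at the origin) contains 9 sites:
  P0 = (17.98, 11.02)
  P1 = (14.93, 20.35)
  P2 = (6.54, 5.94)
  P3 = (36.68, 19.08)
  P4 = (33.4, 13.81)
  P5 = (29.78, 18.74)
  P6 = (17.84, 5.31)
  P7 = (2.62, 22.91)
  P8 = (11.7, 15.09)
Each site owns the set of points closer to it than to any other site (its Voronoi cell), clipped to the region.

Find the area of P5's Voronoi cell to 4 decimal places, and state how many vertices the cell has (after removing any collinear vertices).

1. box [0,46]×[0,26]: [(0, 0) (46, 0) (46, 26) (0, 26)]
2. ⊥bis P5·P0 via (23.88,14.88): [(33.6151, 0) (46, 0) (46, 26) (16.6049, 26)]  |A|=543.1409
3. ⊥bis P5·P1 via (22.355,19.545): [(22.1379, 17.5428) (33.6151, 0) (46, 0) (46, 26) (23.0548, 26)]  |A|=515.8665
4. ⊥bis P5·P2 via (18.16,12.34): [(22.1379, 17.5428) (33.6151, 0) (46, 0) (46, 26) (23.0548, 26)]  |A|=515.8665
5. ⊥bis P5·P3 via (33.23,18.91): [(22.1379, 17.5428) (33.6151, 0) (34.1618, 0) (32.8806, 26) (23.0548, 26)]  |A|=191.4181
6. ⊥bis P5·P4 via (31.59,16.275): [(22.1379, 17.5428) (25.7654, 11.9981) (33.298, 17.5292) (32.8806, 26) (23.0548, 26)]  |A|=119.7291
7. ⊥bis P5·P6 via (23.81,12.025): [(22.1379, 17.5428) (25.7654, 11.9981) (33.298, 17.5292) (32.8806, 26) (23.0548, 26)]  |A|=119.7291
8. ⊥bis P5·P7 via (16.2,20.825): [(22.1379, 17.5428) (25.7654, 11.9981) (33.298, 17.5292) (32.8806, 26) (23.0548, 26)]  |A|=119.7291
9. ⊥bis P5·P8 via (20.74,16.915): [(22.1379, 17.5428) (25.7654, 11.9981) (33.298, 17.5292) (32.8806, 26) (23.0548, 26)]  |A|=119.7291
10. canonical 5-gon: [(22.1379, 17.5428) (25.7654, 11.9981) (33.298, 17.5292) (32.8806, 26) (23.0548, 26)]
11. shoelace: 119.7291

Area of P5's cell: 119.7291 (5 vertices)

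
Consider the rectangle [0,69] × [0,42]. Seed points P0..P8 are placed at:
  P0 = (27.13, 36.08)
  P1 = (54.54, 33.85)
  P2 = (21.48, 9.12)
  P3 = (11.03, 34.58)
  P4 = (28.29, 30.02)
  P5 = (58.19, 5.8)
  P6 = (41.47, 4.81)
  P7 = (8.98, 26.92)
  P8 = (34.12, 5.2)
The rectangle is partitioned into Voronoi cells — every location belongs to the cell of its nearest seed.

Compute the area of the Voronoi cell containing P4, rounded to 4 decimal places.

Area of P4's cell: 326.1057

1. box [0,69]×[0,42]: [(0, 0) (69, 0) (69, 42) (0, 42)]
2. ⊥bis P4·P0 via (27.71,33.05): [(0, 27.7458) (0, 0) (69, 0) (69, 40.9537)]  |A|=2370.1318
3. ⊥bis P4·P1 via (41.415,31.935): [(40.8844, 35.5718) (0, 27.7458) (0, 0) (46.0745, 0)]  |A|=1386.6608
4. ⊥bis P4·P2 via (24.885,19.57): [(44.1342, 13.2979) (40.8844, 35.5718) (0, 27.7458) (0, 27.6785)]  |A|=469.5304
5. ⊥bis P4·P3 via (19.66,32.3): [(16.9775, 22.1466) (44.1342, 13.2979) (40.8844, 35.5718) (19.4399, 31.4669)]  |A|=382.9467
6. ⊥bis P4·P5 via (43.24,17.91): [(16.9775, 22.1466) (40.4709, 14.4915) (43.4275, 18.1415) (40.8844, 35.5718) (19.4399, 31.4669)]  |A|=374.4966
7. ⊥bis P4·P6 via (34.88,17.415): [(16.9775, 22.1466) (33.5818, 16.7363) (42.9202, 21.6185) (40.8844, 35.5718) (19.4399, 31.4669)]  |A|=341.1323
8. ⊥bis P4·P7 via (18.635,28.47): [(18.64, 28.4391) (19.7977, 21.2276) (33.5818, 16.7363) (42.9202, 21.6185) (40.8844, 35.5718) (19.4399, 31.4669)]  |A|=331.4955
9. ⊥bis P4·P8 via (31.205,17.61): [(18.64, 28.4391) (19.7977, 21.2276) (31.0279, 17.5684) (38.5554, 19.3366) (42.9202, 21.6185) (40.8844, 35.5718) (19.4399, 31.4669)]  |A|=326.1057
10. canonical 7-gon: [(18.64, 28.4391) (19.7977, 21.2276) (31.0279, 17.5684) (38.5554, 19.3366) (42.9202, 21.6185) (40.8844, 35.5718) (19.4399, 31.4669)]
11. shoelace: 326.1057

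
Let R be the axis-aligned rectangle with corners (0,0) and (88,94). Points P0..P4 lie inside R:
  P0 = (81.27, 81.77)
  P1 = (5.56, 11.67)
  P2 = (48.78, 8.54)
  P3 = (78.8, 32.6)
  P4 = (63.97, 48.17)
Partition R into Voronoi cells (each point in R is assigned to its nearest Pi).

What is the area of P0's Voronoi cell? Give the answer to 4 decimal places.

Area of P0's cell: 1325.7617

1. box [0,88]×[0,94]: [(0, 0) (88, 0) (88, 94) (0, 94)]
2. ⊥bis P0·P1 via (43.415,46.72): [(0, 93.6094) (86.6731, 0) (88, 0) (88, 94) (0, 94)]  |A|=4215.2891
3. ⊥bis P0·P2 via (65.025,45.155): [(0, 93.6094) (30.8078, 60.3362) (88, 34.9617) (88, 94) (0, 94)]  |A|=3175.4914
4. ⊥bis P0·P3 via (80.035,57.185): [(0, 93.6094) (30.8078, 60.3362) (32.5318, 59.5713) (88, 56.7849) (88, 94) (0, 94)]  |A|=2570.2442
5. ⊥bis P0·P4 via (72.62,64.97): [(88, 57.0511) (88, 94) (16.238, 94)]  |A|=1325.7617
6. canonical 3-gon: [(88, 57.0511) (88, 94) (16.238, 94)]
7. shoelace: 1325.7617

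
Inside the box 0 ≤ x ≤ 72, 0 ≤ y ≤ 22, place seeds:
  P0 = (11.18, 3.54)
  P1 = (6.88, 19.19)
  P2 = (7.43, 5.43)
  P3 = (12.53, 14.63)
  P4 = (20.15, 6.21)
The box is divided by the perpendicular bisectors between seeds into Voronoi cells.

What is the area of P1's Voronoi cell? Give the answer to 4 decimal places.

1. box [0,72]×[0,22]: [(0, 0) (72, 0) (72, 22) (0, 22)]
2. ⊥bis P1·P0 via (9.03,11.365): [(0, 8.8839) (47.7365, 22) (0, 22)]  |A|=313.0577
3. ⊥bis P1·P2 via (7.155,12.31): [(0, 12.024) (13.3741, 12.5586) (47.7365, 22) (0, 22)]  |A|=292.0598
4. ⊥bis P1·P3 via (9.705,16.91): [(0, 12.024) (5.9537, 12.262) (13.813, 22) (0, 22)]  |A|=96.9527
5. ⊥bis P1·P4 via (13.515,12.7): [(0, 12.024) (5.9537, 12.262) (13.813, 22) (0, 22)]  |A|=96.9527
6. canonical 4-gon: [(0, 12.024) (5.9537, 12.262) (13.813, 22) (0, 22)]
7. shoelace: 96.9527

Area of P1's cell: 96.9527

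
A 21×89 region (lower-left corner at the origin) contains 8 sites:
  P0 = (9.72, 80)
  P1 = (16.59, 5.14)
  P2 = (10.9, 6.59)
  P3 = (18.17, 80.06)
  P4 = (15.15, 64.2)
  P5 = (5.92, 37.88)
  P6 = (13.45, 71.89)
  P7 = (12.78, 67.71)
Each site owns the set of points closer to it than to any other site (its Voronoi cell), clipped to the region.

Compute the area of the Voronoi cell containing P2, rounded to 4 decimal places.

1. box [0,21]×[0,89]: [(0, 0) (21, 0) (21, 89) (0, 89)]
2. ⊥bis P2·P0 via (10.31,43.295): [(0, 43.1293) (0, 0) (21, 0) (21, 43.4668)]  |A|=909.2591
3. ⊥bis P2·P1 via (13.745,5.865): [(0, 43.1293) (0, 0) (12.2504, 0) (21, 34.3346) (21, 43.4668)]  |A|=759.0521
4. ⊥bis P2·P3 via (14.535,43.325): [(14.2054, 43.3576) (0, 43.1293) (0, 0) (12.2504, 0) (21, 34.3346) (21, 42.6853)]  |A|=756.3969
5. ⊥bis P2·P4 via (13.025,35.395): [(0, 36.3559) (0, 0) (12.2504, 0) (21, 34.3346) (21, 34.8067)]  |A|=596.9997
6. ⊥bis P2·P5 via (8.41,22.235): [(0, 20.8965) (0, 0) (12.2504, 0) (18.3185, 23.812)]  |A|=337.2494
7. ⊥bis P2·P6 via (12.175,39.24): [(0, 20.8965) (0, 0) (12.2504, 0) (18.3185, 23.812)]  |A|=337.2494
8. ⊥bis P2·P7 via (11.84,37.15): [(0, 20.8965) (0, 0) (12.2504, 0) (18.3185, 23.812)]  |A|=337.2494
9. canonical 4-gon: [(0, 20.8965) (0, 0) (12.2504, 0) (18.3185, 23.812)]
10. shoelace: 337.2494

Area of P2's cell: 337.2494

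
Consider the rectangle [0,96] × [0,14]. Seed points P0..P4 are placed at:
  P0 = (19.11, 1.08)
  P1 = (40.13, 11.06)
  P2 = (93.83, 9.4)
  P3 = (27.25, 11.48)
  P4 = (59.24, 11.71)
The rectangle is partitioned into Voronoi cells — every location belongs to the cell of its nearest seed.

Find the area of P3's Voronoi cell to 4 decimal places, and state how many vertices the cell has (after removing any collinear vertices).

1. box [0,96]×[0,14]: [(0, 0) (96, 0) (96, 14) (0, 14)]
2. ⊥bis P3·P0 via (23.18,6.28): [(31.2036, 0) (96, 0) (96, 14) (13.3166, 14)]  |A|=1032.3586
3. ⊥bis P3·P1 via (33.69,11.27): [(31.2036, 0) (33.3225, 0) (33.779, 14) (13.3166, 14)]  |A|=158.0693
4. ⊥bis P3·P2 via (60.54,10.44): [(31.2036, 0) (33.3225, 0) (33.779, 14) (13.3166, 14)]  |A|=158.0693
5. ⊥bis P3·P4 via (43.245,11.595): [(31.2036, 0) (33.3225, 0) (33.779, 14) (13.3166, 14)]  |A|=158.0693
6. canonical 4-gon: [(31.2036, 0) (33.3225, 0) (33.779, 14) (13.3166, 14)]
7. shoelace: 158.0693

Area of P3's cell: 158.0693 (4 vertices)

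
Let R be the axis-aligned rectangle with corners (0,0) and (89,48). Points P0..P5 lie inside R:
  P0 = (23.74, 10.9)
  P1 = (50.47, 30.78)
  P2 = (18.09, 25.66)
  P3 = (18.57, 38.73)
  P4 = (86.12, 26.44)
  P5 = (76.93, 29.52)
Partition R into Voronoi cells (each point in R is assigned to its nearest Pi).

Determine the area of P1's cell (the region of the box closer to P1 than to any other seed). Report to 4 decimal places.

Area of P1's cell: 1147.4201

1. box [0,89]×[0,48]: [(0, 0) (89, 0) (89, 48) (0, 48)]
2. ⊥bis P1·P0 via (37.105,20.84): [(52.6044, 0) (89, 0) (89, 48) (16.9052, 48)]  |A|=2603.7695
3. ⊥bis P1·P2 via (34.28,28.22): [(34.9992, 23.6713) (52.6044, 0) (89, 0) (89, 48) (31.1523, 48)]  |A|=2430.4624
4. ⊥bis P1·P3 via (34.52,34.755): [(33.741, 31.629) (34.9992, 23.6713) (52.6044, 0) (89, 0) (89, 48) (37.8209, 48)]  |A|=2375.8773
5. ⊥bis P1·P4 via (68.295,28.61): [(33.741, 31.629) (34.9992, 23.6713) (52.6044, 0) (64.812, 0) (70.6555, 48) (37.8209, 48)]  |A|=1355.0989
6. ⊥bis P1·P5 via (63.7,30.15): [(33.741, 31.629) (34.9992, 23.6713) (52.6044, 0) (62.2643, 0) (64.55, 48) (37.8209, 48)]  |A|=1147.4201
7. canonical 6-gon: [(33.741, 31.629) (34.9992, 23.6713) (52.6044, 0) (62.2643, 0) (64.55, 48) (37.8209, 48)]
8. shoelace: 1147.4201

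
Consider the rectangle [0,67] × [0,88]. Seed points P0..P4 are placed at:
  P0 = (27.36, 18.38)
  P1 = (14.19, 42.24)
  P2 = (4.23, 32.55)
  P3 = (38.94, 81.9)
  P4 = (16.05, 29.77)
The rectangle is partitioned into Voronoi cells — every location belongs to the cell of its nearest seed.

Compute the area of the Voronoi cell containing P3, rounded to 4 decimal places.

1. box [0,67]×[0,88]: [(0, 0) (67, 0) (67, 88) (0, 88)]
2. ⊥bis P3·P0 via (33.15,50.14): [(0, 56.1834) (67, 43.969) (67, 88) (0, 88)]  |A|=2540.895
3. ⊥bis P3·P1 via (26.565,62.07): [(0, 78.648) (50.8537, 46.9125) (67, 43.969) (67, 88) (0, 88)]  |A|=1969.691
4. ⊥bis P3·P2 via (21.585,57.225): [(0, 78.648) (50.8537, 46.9125) (67, 43.969) (67, 88) (0, 88)]  |A|=1969.691
5. ⊥bis P3·P4 via (27.495,55.835): [(0, 78.648) (50.8537, 46.9125) (67, 43.969) (67, 88) (0, 88)]  |A|=1969.691
6. canonical 5-gon: [(0, 78.648) (50.8537, 46.9125) (67, 43.969) (67, 88) (0, 88)]
7. shoelace: 1969.691

Area of P3's cell: 1969.6910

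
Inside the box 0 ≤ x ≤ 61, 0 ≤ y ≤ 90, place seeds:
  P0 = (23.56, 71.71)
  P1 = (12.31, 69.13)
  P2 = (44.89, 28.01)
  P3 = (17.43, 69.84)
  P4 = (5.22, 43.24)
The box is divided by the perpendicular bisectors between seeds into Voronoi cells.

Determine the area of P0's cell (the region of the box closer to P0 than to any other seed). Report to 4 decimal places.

Area of P0's cell: 1449.3041

1. box [0,61]×[0,90]: [(0, 0) (61, 0) (61, 90) (0, 90)]
2. ⊥bis P0·P1 via (17.935,70.42): [(34.0847, 0) (61, 0) (61, 90) (13.4447, 90)]  |A|=3351.1812
3. ⊥bis P0·P2 via (34.225,49.86): [(23.8153, 44.779) (61, 62.9289) (61, 90) (13.4447, 90)]  |A|=1578.5645
4. ⊥bis P0·P3 via (20.495,70.775): [(27.8278, 46.7375) (61, 62.9289) (61, 90) (14.6303, 90)]  |A|=1452.0385
5. ⊥bis P0·P4 via (14.39,57.475): [(27.0377, 49.3275) (29.6657, 47.6346) (61, 62.9289) (61, 90) (14.6303, 90)]  |A|=1449.3041
6. canonical 5-gon: [(27.0377, 49.3275) (29.6657, 47.6346) (61, 62.9289) (61, 90) (14.6303, 90)]
7. shoelace: 1449.3041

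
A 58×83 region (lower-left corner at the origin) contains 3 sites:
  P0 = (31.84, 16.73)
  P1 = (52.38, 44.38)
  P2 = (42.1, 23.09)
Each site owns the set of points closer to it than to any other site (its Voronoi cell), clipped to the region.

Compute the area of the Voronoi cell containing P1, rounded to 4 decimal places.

Area of P1's cell: 2292.6992

1. box [0,58]×[0,83]: [(0, 0) (58, 0) (58, 83) (0, 83)]
2. ⊥bis P1·P0 via (42.11,30.555): [(0, 61.8367) (58, 18.751) (58, 83) (0, 83)]  |A|=2476.9563
3. ⊥bis P1·P2 via (47.24,33.735): [(0, 61.8367) (20.3522, 46.7179) (58, 28.5395) (58, 83) (0, 83)]  |A|=2292.6992
4. canonical 5-gon: [(0, 61.8367) (20.3522, 46.7179) (58, 28.5395) (58, 83) (0, 83)]
5. shoelace: 2292.6992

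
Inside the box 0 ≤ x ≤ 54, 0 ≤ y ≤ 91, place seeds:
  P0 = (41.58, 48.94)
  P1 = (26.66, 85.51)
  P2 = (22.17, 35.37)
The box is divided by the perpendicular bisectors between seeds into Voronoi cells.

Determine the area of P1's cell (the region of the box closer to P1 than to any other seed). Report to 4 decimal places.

Area of P1's cell: 1353.3856

1. box [0,54]×[0,91]: [(0, 0) (54, 0) (54, 91) (0, 91)]
2. ⊥bis P1·P0 via (34.12,67.225): [(0, 53.3046) (54, 75.3357) (54, 91) (0, 91)]  |A|=1440.712
3. ⊥bis P1·P2 via (24.415,60.44): [(0, 62.6263) (18.736, 60.9486) (54, 75.3357) (54, 91) (0, 91)]  |A|=1353.3856
4. canonical 5-gon: [(0, 62.6263) (18.736, 60.9486) (54, 75.3357) (54, 91) (0, 91)]
5. shoelace: 1353.3856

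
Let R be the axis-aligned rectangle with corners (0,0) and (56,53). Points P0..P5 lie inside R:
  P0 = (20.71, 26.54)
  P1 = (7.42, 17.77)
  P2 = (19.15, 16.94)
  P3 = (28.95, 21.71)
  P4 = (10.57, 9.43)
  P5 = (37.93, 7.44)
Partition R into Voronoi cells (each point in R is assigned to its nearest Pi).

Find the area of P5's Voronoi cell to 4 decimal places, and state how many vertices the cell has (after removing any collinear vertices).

Area of P5's cell: 588.3771 (5 vertices)

1. box [0,56]×[0,53]: [(0, 0) (56, 0) (56, 53) (0, 53)]
2. ⊥bis P5·P0 via (29.32,16.99): [(10.4751, 0) (56, 0) (56, 41.0439)]  |A|=934.2596
3. ⊥bis P5·P1 via (22.675,12.605): [(21.8924, 10.2935) (18.4072, 0) (56, 0) (56, 41.0439)]  |A|=893.4352
4. ⊥bis P5·P2 via (28.54,12.19): [(32.35, 19.7218) (22.3736, 0) (56, 0) (56, 41.0439)]  |A|=816.9301
5. ⊥bis P5·P3 via (33.44,14.575): [(28.0216, 11.1653) (22.3736, 0) (56, 0) (56, 28.7718)]  |A|=590.2183
6. ⊥bis P5·P4 via (24.25,8.435): [(28.0216, 11.1653) (23.8486, 2.9158) (23.6365, 0) (56, 0) (56, 28.7718)]  |A|=588.3771
7. canonical 5-gon: [(28.0216, 11.1653) (23.8486, 2.9158) (23.6365, 0) (56, 0) (56, 28.7718)]
8. shoelace: 588.3771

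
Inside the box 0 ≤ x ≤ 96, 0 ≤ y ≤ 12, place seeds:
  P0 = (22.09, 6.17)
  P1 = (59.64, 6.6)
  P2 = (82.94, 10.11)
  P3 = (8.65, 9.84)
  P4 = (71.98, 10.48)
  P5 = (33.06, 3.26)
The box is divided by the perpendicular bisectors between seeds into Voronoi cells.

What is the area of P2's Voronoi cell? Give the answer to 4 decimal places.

1. box [0,96]×[0,12]: [(0, 0) (96, 0) (96, 12) (0, 12)]
2. ⊥bis P2·P0 via (52.515,8.14): [(53.0421, 0) (96, 0) (96, 12) (52.2651, 12)]  |A|=520.1572
3. ⊥bis P2·P1 via (71.29,8.355): [(72.5486, 0) (96, 0) (96, 12) (70.7409, 12)]  |A|=292.2628
4. ⊥bis P2·P3 via (45.795,9.975): [(72.5486, 0) (96, 0) (96, 12) (70.7409, 12)]  |A|=292.2628
5. ⊥bis P2·P4 via (77.46,10.295): [(77.1124, 0) (96, 0) (96, 12) (77.5176, 12)]  |A|=224.2199
6. ⊥bis P2·P5 via (58,6.685): [(77.1124, 0) (96, 0) (96, 12) (77.5176, 12)]  |A|=224.2199
7. canonical 4-gon: [(77.1124, 0) (96, 0) (96, 12) (77.5176, 12)]
8. shoelace: 224.2199

Area of P2's cell: 224.2199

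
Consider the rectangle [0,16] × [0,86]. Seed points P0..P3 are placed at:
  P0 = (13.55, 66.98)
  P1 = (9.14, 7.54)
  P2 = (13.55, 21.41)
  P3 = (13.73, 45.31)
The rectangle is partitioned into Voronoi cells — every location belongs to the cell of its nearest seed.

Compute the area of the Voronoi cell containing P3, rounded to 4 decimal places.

Area of P3's cell: 363.1308

1. box [0,16]×[0,86]: [(0, 0) (16, 0) (16, 86) (0, 86)]
2. ⊥bis P3·P0 via (13.64,56.145): [(0, 56.0317) (0, 0) (16, 0) (16, 56.1646)]  |A|=897.5704
3. ⊥bis P3·P1 via (11.435,26.425): [(0, 56.0317) (0, 27.8146) (16, 25.8702) (16, 56.1646)]  |A|=468.0914
4. ⊥bis P3·P2 via (13.64,33.36): [(0, 56.0317) (0, 33.4627) (16, 33.3422) (16, 56.1646)]  |A|=363.1308
5. canonical 4-gon: [(0, 56.0317) (0, 33.4627) (16, 33.3422) (16, 56.1646)]
6. shoelace: 363.1308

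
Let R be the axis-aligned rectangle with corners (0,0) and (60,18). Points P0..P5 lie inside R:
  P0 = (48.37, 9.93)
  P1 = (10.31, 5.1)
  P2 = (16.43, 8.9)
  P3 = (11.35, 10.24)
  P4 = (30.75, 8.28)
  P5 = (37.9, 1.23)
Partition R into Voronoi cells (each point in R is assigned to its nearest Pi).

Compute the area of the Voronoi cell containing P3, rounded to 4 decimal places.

Area of P3's cell: 141.1433

1. box [0,60]×[0,18]: [(0, 0) (60, 0) (60, 18) (0, 18)]
2. ⊥bis P3·P0 via (29.86,10.085): [(0, 0) (29.7755, 0) (29.9263, 18) (0, 18)]  |A|=537.3165
3. ⊥bis P3·P1 via (10.83,7.67): [(0, 9.8613) (29.8076, 3.8302) (29.9263, 18) (0, 18)]  |A|=333.323
4. ⊥bis P3·P2 via (13.89,9.57): [(0, 9.8613) (13.2592, 7.1785) (16.1137, 18) (0, 18)]  |A|=141.1433
5. ⊥bis P3·P4 via (21.05,9.26): [(0, 9.8613) (13.2592, 7.1785) (16.1137, 18) (0, 18)]  |A|=141.1433
6. ⊥bis P3·P5 via (24.625,5.735): [(0, 9.8613) (13.2592, 7.1785) (16.1137, 18) (0, 18)]  |A|=141.1433
7. canonical 4-gon: [(0, 9.8613) (13.2592, 7.1785) (16.1137, 18) (0, 18)]
8. shoelace: 141.1433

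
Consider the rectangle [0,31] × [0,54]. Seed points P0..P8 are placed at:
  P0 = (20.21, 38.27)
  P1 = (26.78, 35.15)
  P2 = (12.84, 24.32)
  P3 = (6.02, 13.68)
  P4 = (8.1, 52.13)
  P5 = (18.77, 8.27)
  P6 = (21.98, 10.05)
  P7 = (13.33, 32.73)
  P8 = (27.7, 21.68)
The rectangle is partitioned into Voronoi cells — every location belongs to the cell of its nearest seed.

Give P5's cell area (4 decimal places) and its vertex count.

Area of P5's cell: 158.4994 (4 vertices)

1. box [0,31]×[0,54]: [(0, 0) (31, 0) (31, 54) (0, 54)]
2. ⊥bis P5·P0 via (19.49,23.27): [(0, 24.2055) (0, 0) (31, 0) (31, 22.7175)]  |A|=727.3071
3. ⊥bis P5·P1 via (22.775,21.71): [(17.1655, 23.3816) (0, 24.2055) (0, 0) (31, 0) (31, 19.259)]  |A|=703.3839
4. ⊥bis P5·P2 via (15.805,16.295): [(27.0296, 20.4422) (0, 10.4555) (0, 0) (31, 0) (31, 19.259)]  |A|=496.3907
5. ⊥bis P5·P3 via (12.395,10.975): [(27.0296, 20.4422) (14.4381, 15.79) (7.7382, 0) (31, 0) (31, 19.259)]  |A|=359.8195
6. ⊥bis P5·P4 via (13.435,30.2): [(27.0296, 20.4422) (14.4381, 15.79) (7.7382, 0) (31, 0) (31, 19.259)]  |A|=359.8195
7. ⊥bis P5·P6 via (20.375,9.16): [(16.3142, 16.4831) (14.4381, 15.79) (7.7382, 0) (25.4544, 0)]  |A|=158.4994
8. ⊥bis P5·P7 via (16.05,20.5): [(16.3142, 16.4831) (14.4381, 15.79) (7.7382, 0) (25.4544, 0)]  |A|=158.4994
9. ⊥bis P5·P8 via (23.235,14.975): [(16.3142, 16.4831) (14.4381, 15.79) (7.7382, 0) (25.4544, 0)]  |A|=158.4994
10. canonical 4-gon: [(16.3142, 16.4831) (14.4381, 15.79) (7.7382, 0) (25.4544, 0)]
11. shoelace: 158.4994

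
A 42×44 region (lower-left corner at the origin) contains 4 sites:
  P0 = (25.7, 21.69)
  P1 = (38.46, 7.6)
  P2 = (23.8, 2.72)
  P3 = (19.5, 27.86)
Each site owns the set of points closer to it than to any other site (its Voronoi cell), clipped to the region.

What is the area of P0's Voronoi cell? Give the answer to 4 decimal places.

Area of P0's cell: 430.6693

1. box [0,42]×[0,44]: [(0, 0) (42, 0) (42, 44) (0, 44)]
2. ⊥bis P0·P1 via (32.08,14.645): [(0, 0) (15.9085, 0) (42, 23.6286) (42, 44) (0, 44)]  |A|=1539.7472
3. ⊥bis P0·P2 via (24.75,12.205): [(0, 14.6839) (28.924, 11.7869) (42, 23.6286) (42, 44) (0, 44)]  |A|=1233.6318
4. ⊥bis P0·P3 via (22.6,24.775): [(11.4195, 13.5402) (28.924, 11.7869) (42, 23.6286) (42, 44) (41.732, 44)]  |A|=430.6693
5. canonical 5-gon: [(11.4195, 13.5402) (28.924, 11.7869) (42, 23.6286) (42, 44) (41.732, 44)]
6. shoelace: 430.6693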